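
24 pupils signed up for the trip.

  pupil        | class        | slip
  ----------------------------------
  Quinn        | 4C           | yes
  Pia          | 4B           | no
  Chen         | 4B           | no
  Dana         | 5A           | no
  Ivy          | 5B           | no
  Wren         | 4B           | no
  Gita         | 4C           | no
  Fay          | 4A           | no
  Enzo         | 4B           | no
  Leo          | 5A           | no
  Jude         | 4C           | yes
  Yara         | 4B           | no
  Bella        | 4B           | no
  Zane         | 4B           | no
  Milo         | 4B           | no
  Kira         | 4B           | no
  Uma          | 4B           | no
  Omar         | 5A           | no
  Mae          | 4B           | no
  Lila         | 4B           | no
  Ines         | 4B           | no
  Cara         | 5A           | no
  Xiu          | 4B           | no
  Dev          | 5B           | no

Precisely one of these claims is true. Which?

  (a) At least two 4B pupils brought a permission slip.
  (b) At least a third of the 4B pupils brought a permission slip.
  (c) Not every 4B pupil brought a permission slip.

(c)

|A| = 14, |A ∩ B| = 0, |A ∖ B| = 14.
(a) requires |A ∩ B| ≥ 2: false.
(b) requires |A ∩ B| / |A| ≥ 1/3: false.
(c) requires A ⊄ B (|A ∖ B| ≥ 1): true.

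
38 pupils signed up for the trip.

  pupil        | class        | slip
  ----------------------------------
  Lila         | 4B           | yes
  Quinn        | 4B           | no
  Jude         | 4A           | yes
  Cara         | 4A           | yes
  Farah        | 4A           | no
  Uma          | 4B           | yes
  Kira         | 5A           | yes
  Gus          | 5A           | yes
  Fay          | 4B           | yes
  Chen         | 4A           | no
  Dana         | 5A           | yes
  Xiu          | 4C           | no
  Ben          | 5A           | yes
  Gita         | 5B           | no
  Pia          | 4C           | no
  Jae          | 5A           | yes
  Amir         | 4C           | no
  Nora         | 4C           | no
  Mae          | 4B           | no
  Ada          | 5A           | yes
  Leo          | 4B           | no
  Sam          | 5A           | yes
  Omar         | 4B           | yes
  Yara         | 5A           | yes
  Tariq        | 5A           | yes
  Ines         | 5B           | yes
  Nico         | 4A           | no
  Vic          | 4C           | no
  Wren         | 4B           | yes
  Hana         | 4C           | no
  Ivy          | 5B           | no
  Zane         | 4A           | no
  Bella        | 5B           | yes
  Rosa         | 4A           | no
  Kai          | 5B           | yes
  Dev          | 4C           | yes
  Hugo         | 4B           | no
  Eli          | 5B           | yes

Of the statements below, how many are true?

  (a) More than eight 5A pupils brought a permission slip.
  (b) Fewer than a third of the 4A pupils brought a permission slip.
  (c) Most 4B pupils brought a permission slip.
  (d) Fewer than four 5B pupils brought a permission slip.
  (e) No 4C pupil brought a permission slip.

(a) 5A: |A| = 9, |A ∩ B| = 9; needs |A ∩ B| > 8 — true.
(b) 4A: |A| = 7, |A ∩ B| = 2; needs |A ∩ B| / |A| < 1/3 — true.
(c) 4B: |A| = 9, |A ∩ B| = 5; needs |A ∩ B| > |A ∖ B| — true.
(d) 5B: |A| = 6, |A ∩ B| = 4; needs |A ∩ B| < 4 — false.
(e) 4C: |A| = 7, |A ∩ B| = 1; needs A ∩ B = ∅ (|A ∩ B| = 0) — false.

3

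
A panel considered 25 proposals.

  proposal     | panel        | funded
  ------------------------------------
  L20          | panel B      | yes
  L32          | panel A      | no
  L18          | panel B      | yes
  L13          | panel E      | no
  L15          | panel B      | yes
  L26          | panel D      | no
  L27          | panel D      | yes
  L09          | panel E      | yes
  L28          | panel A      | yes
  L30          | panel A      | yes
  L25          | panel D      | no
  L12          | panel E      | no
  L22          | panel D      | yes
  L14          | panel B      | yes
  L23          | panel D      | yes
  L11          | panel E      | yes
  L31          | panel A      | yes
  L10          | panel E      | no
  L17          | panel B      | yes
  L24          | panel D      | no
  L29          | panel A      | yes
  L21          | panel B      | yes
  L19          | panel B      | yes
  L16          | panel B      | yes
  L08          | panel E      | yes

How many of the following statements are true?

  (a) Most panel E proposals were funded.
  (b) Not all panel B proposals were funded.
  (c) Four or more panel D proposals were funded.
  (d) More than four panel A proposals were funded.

0

(a) panel E: |A| = 6, |A ∩ B| = 3; needs |A ∩ B| > |A ∖ B| — false.
(b) panel B: |A| = 8, |A ∩ B| = 8; needs A ⊄ B (|A ∖ B| ≥ 1) — false.
(c) panel D: |A| = 6, |A ∩ B| = 3; needs |A ∩ B| ≥ 4 — false.
(d) panel A: |A| = 5, |A ∩ B| = 4; needs |A ∩ B| > 4 — false.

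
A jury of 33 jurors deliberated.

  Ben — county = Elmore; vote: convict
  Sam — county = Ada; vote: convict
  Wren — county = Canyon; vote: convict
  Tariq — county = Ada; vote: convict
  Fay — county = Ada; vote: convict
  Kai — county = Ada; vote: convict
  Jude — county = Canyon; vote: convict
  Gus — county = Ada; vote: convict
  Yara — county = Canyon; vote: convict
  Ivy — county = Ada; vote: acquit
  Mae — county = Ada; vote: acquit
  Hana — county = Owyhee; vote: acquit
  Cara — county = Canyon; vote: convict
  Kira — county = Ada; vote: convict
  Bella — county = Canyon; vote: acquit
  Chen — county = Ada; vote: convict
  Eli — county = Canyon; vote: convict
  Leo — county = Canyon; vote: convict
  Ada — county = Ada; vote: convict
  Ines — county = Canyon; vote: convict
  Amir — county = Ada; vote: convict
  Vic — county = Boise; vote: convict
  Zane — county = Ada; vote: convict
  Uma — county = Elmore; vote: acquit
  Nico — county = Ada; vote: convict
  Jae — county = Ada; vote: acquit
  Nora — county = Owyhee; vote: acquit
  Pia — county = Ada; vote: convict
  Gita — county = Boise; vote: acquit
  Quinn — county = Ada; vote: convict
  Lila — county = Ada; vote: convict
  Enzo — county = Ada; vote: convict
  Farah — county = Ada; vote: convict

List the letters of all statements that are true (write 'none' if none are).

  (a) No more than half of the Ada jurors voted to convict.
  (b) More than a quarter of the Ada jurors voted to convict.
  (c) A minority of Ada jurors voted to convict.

(b)

|A| = 19, |A ∩ B| = 16, |A ∖ B| = 3.
(a) |A ∩ B| ≤ |A ∖ B|: fails.
(b) |A ∩ B| / |A| > 1/4: holds.
(c) |A ∩ B| < |A ∖ B|: fails.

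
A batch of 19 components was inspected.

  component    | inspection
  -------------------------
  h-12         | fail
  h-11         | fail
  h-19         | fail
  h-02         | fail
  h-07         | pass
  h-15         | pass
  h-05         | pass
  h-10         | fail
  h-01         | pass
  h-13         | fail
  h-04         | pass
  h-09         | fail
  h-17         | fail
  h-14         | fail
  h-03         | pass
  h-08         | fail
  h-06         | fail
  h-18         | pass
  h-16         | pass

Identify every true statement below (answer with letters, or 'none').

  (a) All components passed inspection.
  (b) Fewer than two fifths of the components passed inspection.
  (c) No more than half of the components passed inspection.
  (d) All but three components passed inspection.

|A| = 19, |A ∩ B| = 8, |A ∖ B| = 11.
(a) A ⊆ B, i.e. every element of A is in B (|A ∖ B| = 0): fails.
(b) |A ∩ B| / |A| < 2/5: fails.
(c) |A ∩ B| ≤ |A ∖ B|: holds.
(d) |A ∖ B| = 3: fails.

(c)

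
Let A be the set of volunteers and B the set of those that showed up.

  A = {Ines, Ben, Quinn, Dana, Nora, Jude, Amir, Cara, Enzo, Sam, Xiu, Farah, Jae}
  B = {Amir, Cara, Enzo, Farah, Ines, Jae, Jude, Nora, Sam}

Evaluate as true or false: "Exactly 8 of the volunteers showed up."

Truth condition: |A ∩ B| = 8.
A (the restrictor) = {Ines, Ben, Quinn, Dana, Nora, Jude, Amir, Cara, Enzo, Sam, Xiu, Farah, Jae}, |A| = 13.
A ∩ B = {Ines, Nora, Jude, Amir, Cara, Enzo, Sam, Farah, Jae}, so |A ∩ B| = 9.
|A ∩ B| = 9, so the statement is false.

False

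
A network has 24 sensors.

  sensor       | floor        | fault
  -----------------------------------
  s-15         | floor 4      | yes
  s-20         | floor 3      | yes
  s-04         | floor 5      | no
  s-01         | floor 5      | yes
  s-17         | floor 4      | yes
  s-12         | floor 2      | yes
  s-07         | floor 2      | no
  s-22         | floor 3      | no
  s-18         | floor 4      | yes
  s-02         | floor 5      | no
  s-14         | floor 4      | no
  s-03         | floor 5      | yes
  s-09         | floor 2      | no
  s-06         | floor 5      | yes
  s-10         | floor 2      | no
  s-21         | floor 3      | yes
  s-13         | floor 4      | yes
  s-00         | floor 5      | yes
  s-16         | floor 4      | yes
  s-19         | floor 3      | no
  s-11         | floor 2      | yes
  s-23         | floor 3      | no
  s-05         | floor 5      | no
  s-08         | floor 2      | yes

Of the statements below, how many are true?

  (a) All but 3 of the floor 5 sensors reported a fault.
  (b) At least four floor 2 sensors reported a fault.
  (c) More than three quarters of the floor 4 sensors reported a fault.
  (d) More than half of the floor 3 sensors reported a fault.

2

(a) floor 5: |A| = 7, |A ∩ B| = 4; needs |A ∖ B| = 3 — true.
(b) floor 2: |A| = 6, |A ∩ B| = 3; needs |A ∩ B| ≥ 4 — false.
(c) floor 4: |A| = 6, |A ∩ B| = 5; needs |A ∩ B| / |A| > 3/4 — true.
(d) floor 3: |A| = 5, |A ∩ B| = 2; needs |A ∩ B| > |A ∖ B| — false.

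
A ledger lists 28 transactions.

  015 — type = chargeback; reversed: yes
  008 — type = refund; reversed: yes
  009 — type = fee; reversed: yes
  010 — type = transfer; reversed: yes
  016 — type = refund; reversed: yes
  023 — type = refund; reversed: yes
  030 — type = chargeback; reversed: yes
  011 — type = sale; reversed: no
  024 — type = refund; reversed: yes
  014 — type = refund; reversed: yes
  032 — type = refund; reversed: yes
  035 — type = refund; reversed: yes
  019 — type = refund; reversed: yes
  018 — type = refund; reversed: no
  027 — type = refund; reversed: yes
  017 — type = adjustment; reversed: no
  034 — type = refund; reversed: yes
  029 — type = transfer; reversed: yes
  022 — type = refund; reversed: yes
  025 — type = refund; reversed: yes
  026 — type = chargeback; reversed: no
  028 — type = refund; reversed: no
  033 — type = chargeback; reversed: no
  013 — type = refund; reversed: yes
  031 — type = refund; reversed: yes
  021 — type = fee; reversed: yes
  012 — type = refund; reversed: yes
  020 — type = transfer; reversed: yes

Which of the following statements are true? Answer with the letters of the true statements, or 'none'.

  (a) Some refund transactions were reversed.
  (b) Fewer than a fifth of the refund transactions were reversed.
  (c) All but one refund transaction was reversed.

|A| = 17, |A ∩ B| = 15, |A ∖ B| = 2.
(a) A ∩ B ≠ ∅ (|A ∩ B| ≥ 1): holds.
(b) |A ∩ B| / |A| < 1/5: fails.
(c) |A ∖ B| = 1: fails.

(a)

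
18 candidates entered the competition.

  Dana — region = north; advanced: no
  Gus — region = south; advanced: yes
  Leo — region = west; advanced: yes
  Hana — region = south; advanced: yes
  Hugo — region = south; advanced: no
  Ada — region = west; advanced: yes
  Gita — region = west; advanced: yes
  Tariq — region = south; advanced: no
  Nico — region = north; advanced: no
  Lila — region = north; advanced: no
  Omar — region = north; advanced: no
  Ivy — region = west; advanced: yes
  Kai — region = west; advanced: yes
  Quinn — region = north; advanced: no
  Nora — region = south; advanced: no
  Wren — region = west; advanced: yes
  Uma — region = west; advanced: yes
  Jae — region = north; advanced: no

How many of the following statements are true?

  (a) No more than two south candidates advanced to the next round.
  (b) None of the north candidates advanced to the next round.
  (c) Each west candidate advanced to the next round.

3

(a) south: |A| = 5, |A ∩ B| = 2; needs |A ∩ B| ≤ 2 — true.
(b) north: |A| = 6, |A ∩ B| = 0; needs A ∩ B = ∅ (|A ∩ B| = 0) — true.
(c) west: |A| = 7, |A ∩ B| = 7; needs A ⊆ B, i.e. every element of A is in B (|A ∖ B| = 0) — true.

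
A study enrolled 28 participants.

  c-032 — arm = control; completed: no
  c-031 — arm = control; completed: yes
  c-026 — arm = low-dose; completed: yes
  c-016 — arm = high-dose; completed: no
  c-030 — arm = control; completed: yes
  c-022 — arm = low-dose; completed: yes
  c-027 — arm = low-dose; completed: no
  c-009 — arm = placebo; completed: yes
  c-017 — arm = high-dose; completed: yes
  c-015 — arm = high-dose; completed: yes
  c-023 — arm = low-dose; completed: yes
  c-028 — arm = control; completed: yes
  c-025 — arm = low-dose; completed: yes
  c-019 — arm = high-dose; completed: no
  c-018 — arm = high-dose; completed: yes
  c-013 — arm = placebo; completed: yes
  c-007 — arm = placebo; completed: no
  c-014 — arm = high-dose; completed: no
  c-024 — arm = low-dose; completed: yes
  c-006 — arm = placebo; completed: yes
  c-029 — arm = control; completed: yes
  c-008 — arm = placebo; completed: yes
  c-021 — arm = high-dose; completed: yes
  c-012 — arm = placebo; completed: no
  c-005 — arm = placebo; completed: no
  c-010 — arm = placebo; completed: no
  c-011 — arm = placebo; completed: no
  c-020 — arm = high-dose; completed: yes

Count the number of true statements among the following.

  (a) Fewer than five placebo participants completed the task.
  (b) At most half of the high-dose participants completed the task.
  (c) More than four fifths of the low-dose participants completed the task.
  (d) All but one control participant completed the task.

(a) placebo: |A| = 9, |A ∩ B| = 4; needs |A ∩ B| < 5 — true.
(b) high-dose: |A| = 8, |A ∩ B| = 5; needs |A ∩ B| ≤ |A ∖ B| — false.
(c) low-dose: |A| = 6, |A ∩ B| = 5; needs |A ∩ B| / |A| > 4/5 — true.
(d) control: |A| = 5, |A ∩ B| = 4; needs |A ∖ B| = 1 — true.

3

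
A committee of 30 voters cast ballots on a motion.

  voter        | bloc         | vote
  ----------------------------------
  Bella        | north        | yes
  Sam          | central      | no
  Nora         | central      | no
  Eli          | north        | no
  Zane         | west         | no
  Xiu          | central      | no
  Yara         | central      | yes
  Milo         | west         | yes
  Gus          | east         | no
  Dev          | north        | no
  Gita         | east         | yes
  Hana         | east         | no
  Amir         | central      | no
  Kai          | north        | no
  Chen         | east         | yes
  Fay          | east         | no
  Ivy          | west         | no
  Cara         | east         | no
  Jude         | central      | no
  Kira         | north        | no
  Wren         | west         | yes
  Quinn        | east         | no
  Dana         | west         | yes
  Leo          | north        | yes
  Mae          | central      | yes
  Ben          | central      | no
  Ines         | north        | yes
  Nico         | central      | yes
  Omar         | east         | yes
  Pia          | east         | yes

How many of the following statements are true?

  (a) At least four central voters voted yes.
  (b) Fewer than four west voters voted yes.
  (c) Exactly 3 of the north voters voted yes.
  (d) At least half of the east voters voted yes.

(a) central: |A| = 9, |A ∩ B| = 3; needs |A ∩ B| ≥ 4 — false.
(b) west: |A| = 5, |A ∩ B| = 3; needs |A ∩ B| < 4 — true.
(c) north: |A| = 7, |A ∩ B| = 3; needs |A ∩ B| = 3 — true.
(d) east: |A| = 9, |A ∩ B| = 4; needs |A ∩ B| ≥ |A ∖ B| — false.

2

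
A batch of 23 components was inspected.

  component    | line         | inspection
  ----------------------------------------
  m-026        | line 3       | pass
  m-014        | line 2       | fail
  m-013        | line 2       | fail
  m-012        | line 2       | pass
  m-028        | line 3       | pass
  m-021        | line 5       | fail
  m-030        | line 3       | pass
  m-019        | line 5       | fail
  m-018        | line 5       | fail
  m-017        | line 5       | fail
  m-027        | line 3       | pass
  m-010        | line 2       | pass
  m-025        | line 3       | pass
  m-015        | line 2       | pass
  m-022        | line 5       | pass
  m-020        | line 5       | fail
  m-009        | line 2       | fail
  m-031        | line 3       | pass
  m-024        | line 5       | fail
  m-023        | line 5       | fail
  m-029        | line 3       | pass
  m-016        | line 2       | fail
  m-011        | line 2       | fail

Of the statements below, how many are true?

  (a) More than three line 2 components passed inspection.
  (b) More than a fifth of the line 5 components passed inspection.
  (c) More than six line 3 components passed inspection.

(a) line 2: |A| = 8, |A ∩ B| = 3; needs |A ∩ B| > 3 — false.
(b) line 5: |A| = 8, |A ∩ B| = 1; needs |A ∩ B| / |A| > 1/5 — false.
(c) line 3: |A| = 7, |A ∩ B| = 7; needs |A ∩ B| > 6 — true.

1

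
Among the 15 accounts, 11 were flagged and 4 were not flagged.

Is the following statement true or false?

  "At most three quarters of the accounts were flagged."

The determiner here denotes the relation: |A ∩ B| / |A| ≤ 3/4.
|A| = 15, |A ∩ B| = 11, |A ∖ B| = 4.
|A ∩ B|/|A| = 11/15, so the statement is true.

True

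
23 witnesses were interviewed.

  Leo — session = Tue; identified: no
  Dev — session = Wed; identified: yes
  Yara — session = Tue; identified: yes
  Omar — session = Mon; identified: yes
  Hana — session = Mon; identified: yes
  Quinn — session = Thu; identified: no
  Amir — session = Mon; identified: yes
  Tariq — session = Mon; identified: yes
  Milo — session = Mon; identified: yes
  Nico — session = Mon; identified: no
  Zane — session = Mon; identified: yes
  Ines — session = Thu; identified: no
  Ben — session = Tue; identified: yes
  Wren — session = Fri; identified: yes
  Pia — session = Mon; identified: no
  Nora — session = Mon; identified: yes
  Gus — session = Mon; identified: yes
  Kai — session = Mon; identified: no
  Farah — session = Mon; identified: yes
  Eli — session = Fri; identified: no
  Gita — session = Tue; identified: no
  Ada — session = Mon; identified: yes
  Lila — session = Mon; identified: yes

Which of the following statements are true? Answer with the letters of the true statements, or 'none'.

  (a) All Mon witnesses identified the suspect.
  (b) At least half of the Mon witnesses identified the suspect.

(b)

|A| = 14, |A ∩ B| = 11, |A ∖ B| = 3.
(a) A ⊆ B, i.e. every element of A is in B (|A ∖ B| = 0): fails.
(b) |A ∩ B| ≥ |A ∖ B|: holds.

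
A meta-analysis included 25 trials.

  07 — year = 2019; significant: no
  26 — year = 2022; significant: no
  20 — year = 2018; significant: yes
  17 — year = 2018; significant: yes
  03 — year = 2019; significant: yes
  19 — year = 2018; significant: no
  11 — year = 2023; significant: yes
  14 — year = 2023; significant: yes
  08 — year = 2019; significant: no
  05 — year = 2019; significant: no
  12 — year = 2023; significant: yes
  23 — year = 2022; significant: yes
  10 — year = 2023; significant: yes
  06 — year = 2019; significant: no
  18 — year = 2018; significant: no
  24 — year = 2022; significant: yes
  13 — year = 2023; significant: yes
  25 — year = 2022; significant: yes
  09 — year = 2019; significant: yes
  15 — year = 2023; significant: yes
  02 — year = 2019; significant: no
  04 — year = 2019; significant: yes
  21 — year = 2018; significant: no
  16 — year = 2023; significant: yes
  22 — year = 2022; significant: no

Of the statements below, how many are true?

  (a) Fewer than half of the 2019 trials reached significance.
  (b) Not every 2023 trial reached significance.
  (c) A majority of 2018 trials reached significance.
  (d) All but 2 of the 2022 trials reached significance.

2

(a) 2019: |A| = 8, |A ∩ B| = 3; needs |A ∩ B| < |A ∖ B| — true.
(b) 2023: |A| = 7, |A ∩ B| = 7; needs A ⊄ B (|A ∖ B| ≥ 1) — false.
(c) 2018: |A| = 5, |A ∩ B| = 2; needs |A ∩ B| > |A ∖ B| — false.
(d) 2022: |A| = 5, |A ∩ B| = 3; needs |A ∖ B| = 2 — true.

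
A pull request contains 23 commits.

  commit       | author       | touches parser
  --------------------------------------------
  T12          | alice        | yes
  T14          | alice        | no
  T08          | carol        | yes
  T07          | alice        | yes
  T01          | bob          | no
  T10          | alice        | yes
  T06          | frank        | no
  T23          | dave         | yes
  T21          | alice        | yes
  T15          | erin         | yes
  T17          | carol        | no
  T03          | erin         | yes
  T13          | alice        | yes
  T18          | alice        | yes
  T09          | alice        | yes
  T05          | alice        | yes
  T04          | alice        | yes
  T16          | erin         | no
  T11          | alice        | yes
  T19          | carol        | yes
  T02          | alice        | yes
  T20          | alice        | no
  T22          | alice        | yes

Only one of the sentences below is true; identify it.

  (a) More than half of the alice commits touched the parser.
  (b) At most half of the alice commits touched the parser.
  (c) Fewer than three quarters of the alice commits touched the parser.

(a)

|A| = 14, |A ∩ B| = 12, |A ∖ B| = 2.
(a) requires |A ∩ B| > |A ∖ B|: true.
(b) requires |A ∩ B| ≤ |A ∖ B|: false.
(c) requires |A ∩ B| / |A| < 3/4: false.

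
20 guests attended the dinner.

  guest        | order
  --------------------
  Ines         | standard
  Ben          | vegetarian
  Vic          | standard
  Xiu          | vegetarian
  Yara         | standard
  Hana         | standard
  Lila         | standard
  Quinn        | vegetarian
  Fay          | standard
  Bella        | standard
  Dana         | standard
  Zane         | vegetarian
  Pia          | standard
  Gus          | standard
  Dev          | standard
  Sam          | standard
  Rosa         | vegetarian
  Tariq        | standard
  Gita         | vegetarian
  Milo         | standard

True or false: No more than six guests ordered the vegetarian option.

True

Truth condition: |A ∩ B| ≤ 6.
|A| = 20, |A ∩ B| = 6, |A ∖ B| = 14.
|A ∩ B| = 6, so the statement is true.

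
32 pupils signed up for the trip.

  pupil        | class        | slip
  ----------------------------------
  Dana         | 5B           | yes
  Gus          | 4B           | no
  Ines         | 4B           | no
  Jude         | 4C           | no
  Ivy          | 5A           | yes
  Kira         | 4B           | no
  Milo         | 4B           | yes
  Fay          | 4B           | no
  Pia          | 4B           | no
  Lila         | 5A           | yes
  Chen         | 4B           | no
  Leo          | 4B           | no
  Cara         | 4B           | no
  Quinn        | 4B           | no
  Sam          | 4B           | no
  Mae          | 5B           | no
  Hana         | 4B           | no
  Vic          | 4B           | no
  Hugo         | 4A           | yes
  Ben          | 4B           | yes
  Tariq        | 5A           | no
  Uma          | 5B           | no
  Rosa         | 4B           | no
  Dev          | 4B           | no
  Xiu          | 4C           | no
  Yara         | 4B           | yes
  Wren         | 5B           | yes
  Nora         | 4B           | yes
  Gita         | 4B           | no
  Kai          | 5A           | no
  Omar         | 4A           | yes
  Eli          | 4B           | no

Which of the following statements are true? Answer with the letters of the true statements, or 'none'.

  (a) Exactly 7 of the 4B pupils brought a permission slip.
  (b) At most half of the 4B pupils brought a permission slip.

|A| = 20, |A ∩ B| = 4, |A ∖ B| = 16.
(a) |A ∩ B| = 7: fails.
(b) |A ∩ B| ≤ |A ∖ B|: holds.

(b)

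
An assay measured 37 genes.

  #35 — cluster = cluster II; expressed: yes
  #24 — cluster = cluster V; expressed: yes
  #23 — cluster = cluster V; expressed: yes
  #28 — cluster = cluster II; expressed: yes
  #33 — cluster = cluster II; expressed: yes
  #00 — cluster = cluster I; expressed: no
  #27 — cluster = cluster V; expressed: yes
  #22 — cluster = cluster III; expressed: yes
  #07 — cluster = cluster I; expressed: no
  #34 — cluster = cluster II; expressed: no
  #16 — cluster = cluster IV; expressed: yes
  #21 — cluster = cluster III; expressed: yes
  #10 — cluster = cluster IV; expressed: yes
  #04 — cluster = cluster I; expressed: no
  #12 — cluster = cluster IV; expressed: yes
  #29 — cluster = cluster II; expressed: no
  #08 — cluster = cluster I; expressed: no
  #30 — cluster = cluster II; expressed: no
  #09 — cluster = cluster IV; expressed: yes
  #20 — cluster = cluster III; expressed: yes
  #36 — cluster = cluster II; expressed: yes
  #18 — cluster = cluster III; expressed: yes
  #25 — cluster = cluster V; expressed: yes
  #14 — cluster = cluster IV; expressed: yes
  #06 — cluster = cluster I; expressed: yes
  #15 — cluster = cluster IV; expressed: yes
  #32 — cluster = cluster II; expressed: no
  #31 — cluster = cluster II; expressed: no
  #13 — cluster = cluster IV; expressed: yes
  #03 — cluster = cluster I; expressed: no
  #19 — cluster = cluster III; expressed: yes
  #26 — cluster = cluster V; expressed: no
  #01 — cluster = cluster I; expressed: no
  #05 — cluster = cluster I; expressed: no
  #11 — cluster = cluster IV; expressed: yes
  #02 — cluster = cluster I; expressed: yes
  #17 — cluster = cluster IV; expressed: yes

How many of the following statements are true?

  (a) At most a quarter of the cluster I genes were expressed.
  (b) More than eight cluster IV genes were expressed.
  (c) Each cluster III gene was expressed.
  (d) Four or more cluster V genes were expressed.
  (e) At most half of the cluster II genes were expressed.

(a) cluster I: |A| = 9, |A ∩ B| = 2; needs |A ∩ B| / |A| ≤ 1/4 — true.
(b) cluster IV: |A| = 9, |A ∩ B| = 9; needs |A ∩ B| > 8 — true.
(c) cluster III: |A| = 5, |A ∩ B| = 5; needs A ⊆ B, i.e. every element of A is in B (|A ∖ B| = 0) — true.
(d) cluster V: |A| = 5, |A ∩ B| = 4; needs |A ∩ B| ≥ 4 — true.
(e) cluster II: |A| = 9, |A ∩ B| = 4; needs |A ∩ B| ≤ |A ∖ B| — true.

5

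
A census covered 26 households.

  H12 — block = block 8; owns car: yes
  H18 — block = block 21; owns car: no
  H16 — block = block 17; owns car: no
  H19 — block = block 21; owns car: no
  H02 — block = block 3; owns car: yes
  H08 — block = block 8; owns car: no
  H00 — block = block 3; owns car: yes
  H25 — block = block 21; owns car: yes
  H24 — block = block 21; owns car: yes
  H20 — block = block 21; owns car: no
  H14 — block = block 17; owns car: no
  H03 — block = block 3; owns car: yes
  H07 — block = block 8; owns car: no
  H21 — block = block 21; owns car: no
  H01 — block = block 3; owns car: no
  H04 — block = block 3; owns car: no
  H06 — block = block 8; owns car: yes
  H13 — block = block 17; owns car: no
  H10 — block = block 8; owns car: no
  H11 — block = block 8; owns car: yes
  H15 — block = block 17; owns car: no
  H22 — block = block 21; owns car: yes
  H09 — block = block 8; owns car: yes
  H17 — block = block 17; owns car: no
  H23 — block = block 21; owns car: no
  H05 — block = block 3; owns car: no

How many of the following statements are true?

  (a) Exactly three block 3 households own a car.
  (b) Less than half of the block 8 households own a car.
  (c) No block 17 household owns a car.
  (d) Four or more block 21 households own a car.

(a) block 3: |A| = 6, |A ∩ B| = 3; needs |A ∩ B| = 3 — true.
(b) block 8: |A| = 7, |A ∩ B| = 4; needs |A ∩ B| < |A ∖ B| — false.
(c) block 17: |A| = 5, |A ∩ B| = 0; needs A ∩ B = ∅ (|A ∩ B| = 0) — true.
(d) block 21: |A| = 8, |A ∩ B| = 3; needs |A ∩ B| ≥ 4 — false.

2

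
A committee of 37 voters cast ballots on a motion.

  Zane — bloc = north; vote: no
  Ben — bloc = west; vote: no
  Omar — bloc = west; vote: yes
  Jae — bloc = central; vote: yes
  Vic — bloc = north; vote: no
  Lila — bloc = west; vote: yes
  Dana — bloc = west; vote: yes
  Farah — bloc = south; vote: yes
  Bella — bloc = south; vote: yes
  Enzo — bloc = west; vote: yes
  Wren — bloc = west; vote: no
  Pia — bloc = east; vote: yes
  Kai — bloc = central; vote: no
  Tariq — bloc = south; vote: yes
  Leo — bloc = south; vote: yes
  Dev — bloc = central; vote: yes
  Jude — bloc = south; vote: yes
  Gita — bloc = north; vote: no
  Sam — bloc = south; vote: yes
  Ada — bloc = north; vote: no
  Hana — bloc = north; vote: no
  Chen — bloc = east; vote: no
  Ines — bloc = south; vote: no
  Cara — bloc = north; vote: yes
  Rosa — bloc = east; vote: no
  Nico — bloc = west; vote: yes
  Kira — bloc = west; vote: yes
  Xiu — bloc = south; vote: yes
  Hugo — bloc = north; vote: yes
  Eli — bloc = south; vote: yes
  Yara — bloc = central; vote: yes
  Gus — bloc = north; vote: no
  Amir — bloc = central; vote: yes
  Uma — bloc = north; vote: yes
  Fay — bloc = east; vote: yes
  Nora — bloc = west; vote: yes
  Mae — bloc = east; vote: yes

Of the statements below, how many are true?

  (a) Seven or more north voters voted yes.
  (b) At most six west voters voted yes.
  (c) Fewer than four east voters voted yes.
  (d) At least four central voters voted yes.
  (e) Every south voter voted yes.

(a) north: |A| = 9, |A ∩ B| = 3; needs |A ∩ B| ≥ 7 — false.
(b) west: |A| = 9, |A ∩ B| = 7; needs |A ∩ B| ≤ 6 — false.
(c) east: |A| = 5, |A ∩ B| = 3; needs |A ∩ B| < 4 — true.
(d) central: |A| = 5, |A ∩ B| = 4; needs |A ∩ B| ≥ 4 — true.
(e) south: |A| = 9, |A ∩ B| = 8; needs A ⊆ B, i.e. every element of A is in B (|A ∖ B| = 0) — false.

2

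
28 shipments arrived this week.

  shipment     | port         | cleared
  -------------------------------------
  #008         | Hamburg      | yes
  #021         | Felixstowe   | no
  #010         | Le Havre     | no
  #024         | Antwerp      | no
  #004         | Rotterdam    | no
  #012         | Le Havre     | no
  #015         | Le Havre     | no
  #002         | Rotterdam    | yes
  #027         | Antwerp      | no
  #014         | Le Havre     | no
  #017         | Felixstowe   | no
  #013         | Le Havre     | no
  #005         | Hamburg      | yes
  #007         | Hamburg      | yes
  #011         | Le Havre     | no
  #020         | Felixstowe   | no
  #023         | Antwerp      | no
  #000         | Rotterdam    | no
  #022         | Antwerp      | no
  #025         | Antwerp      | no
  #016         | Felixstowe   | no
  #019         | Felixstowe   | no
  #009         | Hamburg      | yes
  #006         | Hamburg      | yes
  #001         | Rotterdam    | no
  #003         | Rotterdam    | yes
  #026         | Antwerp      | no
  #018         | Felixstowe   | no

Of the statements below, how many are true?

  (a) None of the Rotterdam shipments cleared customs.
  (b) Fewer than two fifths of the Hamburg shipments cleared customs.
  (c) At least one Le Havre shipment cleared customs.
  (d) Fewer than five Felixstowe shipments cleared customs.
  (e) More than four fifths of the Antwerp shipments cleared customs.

(a) Rotterdam: |A| = 5, |A ∩ B| = 2; needs A ∩ B = ∅ (|A ∩ B| = 0) — false.
(b) Hamburg: |A| = 5, |A ∩ B| = 5; needs |A ∩ B| / |A| < 2/5 — false.
(c) Le Havre: |A| = 6, |A ∩ B| = 0; needs A ∩ B ≠ ∅ (|A ∩ B| ≥ 1) — false.
(d) Felixstowe: |A| = 6, |A ∩ B| = 0; needs |A ∩ B| < 5 — true.
(e) Antwerp: |A| = 6, |A ∩ B| = 0; needs |A ∩ B| / |A| > 4/5 — false.

1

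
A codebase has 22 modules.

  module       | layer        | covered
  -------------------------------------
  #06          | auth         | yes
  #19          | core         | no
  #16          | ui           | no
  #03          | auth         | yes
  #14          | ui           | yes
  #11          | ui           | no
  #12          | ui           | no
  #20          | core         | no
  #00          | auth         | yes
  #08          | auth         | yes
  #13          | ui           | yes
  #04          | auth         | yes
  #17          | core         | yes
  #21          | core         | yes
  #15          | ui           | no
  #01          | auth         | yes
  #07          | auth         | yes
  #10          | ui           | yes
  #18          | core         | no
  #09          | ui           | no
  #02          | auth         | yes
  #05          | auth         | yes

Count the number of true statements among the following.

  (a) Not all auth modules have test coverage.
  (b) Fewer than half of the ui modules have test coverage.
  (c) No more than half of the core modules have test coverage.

(a) auth: |A| = 9, |A ∩ B| = 9; needs A ⊄ B (|A ∖ B| ≥ 1) — false.
(b) ui: |A| = 8, |A ∩ B| = 3; needs |A ∩ B| < |A ∖ B| — true.
(c) core: |A| = 5, |A ∩ B| = 2; needs |A ∩ B| ≤ |A ∖ B| — true.

2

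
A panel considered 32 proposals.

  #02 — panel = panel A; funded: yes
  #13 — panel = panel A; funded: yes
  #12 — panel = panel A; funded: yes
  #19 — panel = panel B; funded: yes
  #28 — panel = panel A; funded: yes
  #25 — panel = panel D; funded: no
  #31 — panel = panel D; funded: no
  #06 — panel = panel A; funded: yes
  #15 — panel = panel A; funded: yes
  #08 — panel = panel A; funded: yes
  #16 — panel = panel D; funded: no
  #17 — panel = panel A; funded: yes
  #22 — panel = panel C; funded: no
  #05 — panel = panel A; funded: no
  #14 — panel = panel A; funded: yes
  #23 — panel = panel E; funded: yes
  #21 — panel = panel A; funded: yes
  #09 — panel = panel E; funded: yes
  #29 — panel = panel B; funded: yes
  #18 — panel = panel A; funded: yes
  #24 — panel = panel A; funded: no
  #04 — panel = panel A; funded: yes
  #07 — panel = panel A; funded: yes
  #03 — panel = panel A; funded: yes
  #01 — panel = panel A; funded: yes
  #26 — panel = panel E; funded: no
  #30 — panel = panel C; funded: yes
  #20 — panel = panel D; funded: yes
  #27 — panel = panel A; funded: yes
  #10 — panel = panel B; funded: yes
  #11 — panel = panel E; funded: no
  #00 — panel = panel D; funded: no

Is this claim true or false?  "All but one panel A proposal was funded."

False

Truth condition: |A ∖ B| = 1.
|A| = 18, |A ∩ B| = 16, |A ∖ B| = 2.
|A ∖ B| = 2, so the statement is false.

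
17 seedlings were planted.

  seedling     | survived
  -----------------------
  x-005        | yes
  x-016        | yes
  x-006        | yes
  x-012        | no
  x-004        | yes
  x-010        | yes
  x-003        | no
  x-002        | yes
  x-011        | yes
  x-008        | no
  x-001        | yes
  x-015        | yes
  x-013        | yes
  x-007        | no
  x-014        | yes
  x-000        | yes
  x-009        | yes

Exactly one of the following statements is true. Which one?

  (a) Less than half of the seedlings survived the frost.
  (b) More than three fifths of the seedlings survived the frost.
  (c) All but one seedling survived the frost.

(b)

|A| = 17, |A ∩ B| = 13, |A ∖ B| = 4.
(a) requires |A ∩ B| < |A ∖ B|: false.
(b) requires |A ∩ B| / |A| > 3/5: true.
(c) requires |A ∖ B| = 1: false.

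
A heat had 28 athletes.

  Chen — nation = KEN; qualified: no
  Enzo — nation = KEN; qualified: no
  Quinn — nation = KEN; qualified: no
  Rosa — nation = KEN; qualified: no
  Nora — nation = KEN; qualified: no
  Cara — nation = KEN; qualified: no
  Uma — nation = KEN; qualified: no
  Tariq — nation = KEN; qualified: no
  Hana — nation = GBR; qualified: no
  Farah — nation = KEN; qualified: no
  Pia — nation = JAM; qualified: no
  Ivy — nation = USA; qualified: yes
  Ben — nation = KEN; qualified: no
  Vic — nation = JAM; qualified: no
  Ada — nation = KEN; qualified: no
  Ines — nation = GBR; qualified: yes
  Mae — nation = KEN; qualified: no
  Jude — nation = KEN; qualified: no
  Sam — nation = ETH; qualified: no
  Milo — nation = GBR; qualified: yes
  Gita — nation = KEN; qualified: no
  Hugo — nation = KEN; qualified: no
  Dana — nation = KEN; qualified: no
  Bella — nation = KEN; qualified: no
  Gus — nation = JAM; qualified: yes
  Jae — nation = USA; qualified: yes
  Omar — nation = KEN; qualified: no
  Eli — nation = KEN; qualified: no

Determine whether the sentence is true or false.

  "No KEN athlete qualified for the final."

True

'No KEN athlete qualified for the final' holds iff A ∩ B = ∅ (|A ∩ B| = 0).
|A| = 19, |A ∩ B| = 0, |A ∖ B| = 19.
So the statement is true.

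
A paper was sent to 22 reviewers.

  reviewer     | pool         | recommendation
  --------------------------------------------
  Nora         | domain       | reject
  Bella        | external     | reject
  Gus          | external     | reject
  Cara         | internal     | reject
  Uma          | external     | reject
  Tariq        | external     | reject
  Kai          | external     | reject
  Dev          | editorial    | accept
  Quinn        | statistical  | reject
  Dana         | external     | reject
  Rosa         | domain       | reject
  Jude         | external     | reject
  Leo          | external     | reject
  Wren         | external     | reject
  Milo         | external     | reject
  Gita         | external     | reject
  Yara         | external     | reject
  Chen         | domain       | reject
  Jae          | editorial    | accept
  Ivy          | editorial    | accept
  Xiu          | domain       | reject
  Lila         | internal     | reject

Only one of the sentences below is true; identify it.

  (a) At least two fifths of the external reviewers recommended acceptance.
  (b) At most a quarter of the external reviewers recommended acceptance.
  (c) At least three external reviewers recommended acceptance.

|A| = 12, |A ∩ B| = 0, |A ∖ B| = 12.
(a) requires |A ∩ B| / |A| ≥ 2/5: false.
(b) requires |A ∩ B| / |A| ≤ 1/4: true.
(c) requires |A ∩ B| ≥ 3: false.

(b)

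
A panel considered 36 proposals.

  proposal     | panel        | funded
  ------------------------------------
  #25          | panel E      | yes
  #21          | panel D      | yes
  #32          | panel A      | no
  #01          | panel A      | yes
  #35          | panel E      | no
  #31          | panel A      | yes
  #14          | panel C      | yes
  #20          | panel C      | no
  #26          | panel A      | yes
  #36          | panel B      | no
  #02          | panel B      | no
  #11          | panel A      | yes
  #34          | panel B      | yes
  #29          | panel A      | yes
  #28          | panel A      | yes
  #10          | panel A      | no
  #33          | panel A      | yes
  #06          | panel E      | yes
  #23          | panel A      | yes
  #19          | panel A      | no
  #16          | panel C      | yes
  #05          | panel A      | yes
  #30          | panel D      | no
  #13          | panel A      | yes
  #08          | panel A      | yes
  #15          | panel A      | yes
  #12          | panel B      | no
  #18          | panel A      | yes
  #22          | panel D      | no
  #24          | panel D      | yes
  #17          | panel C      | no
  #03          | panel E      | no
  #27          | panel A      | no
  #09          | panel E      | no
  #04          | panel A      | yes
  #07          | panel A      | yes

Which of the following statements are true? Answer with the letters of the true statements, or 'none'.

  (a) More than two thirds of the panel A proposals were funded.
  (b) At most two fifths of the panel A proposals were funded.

(a)

|A| = 19, |A ∩ B| = 15, |A ∖ B| = 4.
(a) |A ∩ B| / |A| > 2/3: holds.
(b) |A ∩ B| / |A| ≤ 2/5: fails.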